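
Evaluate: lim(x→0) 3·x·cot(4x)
This is a 0·∞ indeterminate form.

Rewrite 0·∞ as a quotient (0/0 or ∞/∞ form), then apply L'Hôpital's rule:
  lim(x→0) 3·x·cot(4x) = 3/4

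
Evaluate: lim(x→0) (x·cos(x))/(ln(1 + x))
This is a 0/0 indeterminate form.

Apply L'Hôpital's rule: differentiate numerator and denominator separately.
  f(x) = x·cos(x)   ⇒   f'(x) = -x·sin(x) + cos(x)
  g(x) = ln(x + 1)   ⇒   g'(x) = 1/(x + 1)
  lim(x→0) f'(x)/g'(x) = lim(x→0) (-x·sin(x) + cos(x))/(1/(x + 1))
  = 1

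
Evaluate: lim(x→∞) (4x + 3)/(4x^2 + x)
This is an ∞/∞ indeterminate form.

Apply L'Hôpital's rule: differentiate numerator and denominator separately.
  f(x) = 4·x + 3   ⇒   f'(x) = 4
  g(x) = 4·x^2 + x   ⇒   g'(x) = 8·x + 1
  lim(x→∞) f'(x)/g'(x) = lim(x→∞) (4)/(8·x + 1)
  = 0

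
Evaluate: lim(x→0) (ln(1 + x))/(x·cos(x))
This is a 0/0 indeterminate form.

Apply L'Hôpital's rule: differentiate numerator and denominator separately.
  f(x) = ln(x + 1)   ⇒   f'(x) = 1/(x + 1)
  g(x) = x·cos(x)   ⇒   g'(x) = -x·sin(x) + cos(x)
  lim(x→0) f'(x)/g'(x) = lim(x→0) (1/(x + 1))/(-x·sin(x) + cos(x))
  = 1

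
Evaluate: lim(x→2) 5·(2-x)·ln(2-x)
This is a 0·∞ indeterminate form.

Rewrite 0·∞ as a quotient (0/0 or ∞/∞ form), then apply L'Hôpital's rule:
  lim(x→2) 5·(2-x)·ln(2-x) = 0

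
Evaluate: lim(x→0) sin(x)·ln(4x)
This is a 0·∞ indeterminate form.

Rewrite 0·∞ as a quotient (0/0 or ∞/∞ form), then apply L'Hôpital's rule:
  lim(x→0) sin(x)·ln(4x) = 0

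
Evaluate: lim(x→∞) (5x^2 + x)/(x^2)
This is an ∞/∞ indeterminate form.

Apply L'Hôpital's rule: differentiate numerator and denominator separately.
  f(x) = 5·x^2 + x   ⇒   f'(x) = 10·x + 1
  g(x) = x^2   ⇒   g'(x) = 2·x
  lim(x→∞) f'(x)/g'(x) = lim(x→∞) (10·x + 1)/(2·x)
  = 5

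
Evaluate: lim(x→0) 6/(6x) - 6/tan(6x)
This is an ∞-∞ indeterminate form.

Combine fractions or rationalize to convert ∞-∞ to 0/0 form:
  lim(x→0) 6/(6x) - 6/tan(6x) = 0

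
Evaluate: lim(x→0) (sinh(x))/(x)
This is a 0/0 indeterminate form.

Apply L'Hôpital's rule: differentiate numerator and denominator separately.
  f(x) = sinh(x)   ⇒   f'(x) = cosh(x)
  g(x) = x   ⇒   g'(x) = 1
  lim(x→0) f'(x)/g'(x) = lim(x→0) (cosh(x))/(1)
  = 1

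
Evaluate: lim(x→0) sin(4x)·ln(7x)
This is a 0·∞ indeterminate form.

Rewrite 0·∞ as a quotient (0/0 or ∞/∞ form), then apply L'Hôpital's rule:
  lim(x→0) sin(4x)·ln(7x) = 0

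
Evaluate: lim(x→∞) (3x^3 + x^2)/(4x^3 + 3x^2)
This is an ∞/∞ indeterminate form.

Apply L'Hôpital's rule: differentiate numerator and denominator separately.
  f(x) = 3·x^3 + x^2   ⇒   f'(x) = 9·x^2 + 2·x
  g(x) = 4·x^3 + 3·x^2   ⇒   g'(x) = 12·x^2 + 6·x
  lim(x→∞) f'(x)/g'(x) = lim(x→∞) (9·x^2 + 2·x)/(12·x^2 + 6·x)
  = 3/4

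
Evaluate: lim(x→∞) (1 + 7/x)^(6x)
This is an exponential indeterminate form.

For exponential indeterminate forms, take the natural log:
  Let L = lim(x→∞) (1 + 7/x)^(6x)
  Then ln(L) = lim(x→∞) [exponent × ln(base)]
  Evaluate using L'Hôpital or standard limits, then exponentiate.
  L = e^(42)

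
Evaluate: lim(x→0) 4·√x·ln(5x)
This is a 0·∞ indeterminate form.

Rewrite 0·∞ as a quotient (0/0 or ∞/∞ form), then apply L'Hôpital's rule:
  lim(x→0) 4·√x·ln(5x) = 0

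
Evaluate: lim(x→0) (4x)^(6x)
This is an exponential indeterminate form.

For exponential indeterminate forms, take the natural log:
  Let L = lim(x→0) (4x)^(6x)
  Then ln(L) = lim(x→0) [exponent × ln(base)]
  Evaluate using L'Hôpital or standard limits, then exponentiate.
  L = 1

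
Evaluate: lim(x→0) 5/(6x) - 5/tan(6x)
This is an ∞-∞ indeterminate form.

Combine fractions or rationalize to convert ∞-∞ to 0/0 form:
  lim(x→0) 5/(6x) - 5/tan(6x) = 0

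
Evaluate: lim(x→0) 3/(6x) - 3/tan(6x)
This is an ∞-∞ indeterminate form.

Combine fractions or rationalize to convert ∞-∞ to 0/0 form:
  lim(x→0) 3/(6x) - 3/tan(6x) = 0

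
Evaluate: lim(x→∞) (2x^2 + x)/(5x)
This is an ∞/∞ indeterminate form.

Apply L'Hôpital's rule: differentiate numerator and denominator separately.
  f(x) = 2·x^2 + x   ⇒   f'(x) = 4·x + 1
  g(x) = 5·x   ⇒   g'(x) = 5
  lim(x→∞) f'(x)/g'(x) = lim(x→∞) (4·x + 1)/(5)
  = ∞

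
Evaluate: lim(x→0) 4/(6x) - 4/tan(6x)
This is an ∞-∞ indeterminate form.

Combine fractions or rationalize to convert ∞-∞ to 0/0 form:
  lim(x→0) 4/(6x) - 4/tan(6x) = 0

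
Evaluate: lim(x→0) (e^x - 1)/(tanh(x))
This is a 0/0 indeterminate form.

Apply L'Hôpital's rule: differentiate numerator and denominator separately.
  f(x) = e^(x) - 1   ⇒   f'(x) = e^(x)
  g(x) = tanh(x)   ⇒   g'(x) = 1 - tanh(x)^2
  lim(x→0) f'(x)/g'(x) = lim(x→0) (e^(x))/(1 - tanh(x)^2)
  = 1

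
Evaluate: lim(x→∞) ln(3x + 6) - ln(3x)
This is an ∞-∞ indeterminate form.

Combine fractions or rationalize to convert ∞-∞ to 0/0 form:
  lim(x→∞) ln(3x + 6) - ln(3x) = 0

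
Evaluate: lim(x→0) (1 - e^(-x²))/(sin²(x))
This is a 0/0 indeterminate form.

Apply L'Hôpital's rule: differentiate numerator and denominator separately.
  f(x) = 1 - e^(-x^2)   ⇒   f'(x) = 2·x·e^(-x^2)
  g(x) = sin(x)^2   ⇒   g'(x) = 2·sin(x)·cos(x)
  lim(x→0) f'(x)/g'(x) = lim(x→0) (2·x·e^(-x^2))/(2·sin(x)·cos(x))
  = 1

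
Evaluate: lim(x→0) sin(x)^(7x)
This is an exponential indeterminate form.

For exponential indeterminate forms, take the natural log:
  Let L = lim(x→0) sin(x)^(7x)
  Then ln(L) = lim(x→0) [exponent × ln(base)]
  Evaluate using L'Hôpital or standard limits, then exponentiate.
  L = 1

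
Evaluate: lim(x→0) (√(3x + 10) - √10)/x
This is a standard limit.

Factor or rationalize the expression:
  lim(x→0) (√(3x + 10) - √10)/x = 3·sqrt(10)/20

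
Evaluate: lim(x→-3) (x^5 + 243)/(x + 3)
This is a standard limit.

Factor or rationalize the expression:
  lim(x→-3) (x^5 + 243)/(x + 3) = 405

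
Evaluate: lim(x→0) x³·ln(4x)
This is a 0·∞ indeterminate form.

Rewrite 0·∞ as a quotient (0/0 or ∞/∞ form), then apply L'Hôpital's rule:
  lim(x→0) x³·ln(4x) = 0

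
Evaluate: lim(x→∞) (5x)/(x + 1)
This is an ∞/∞ indeterminate form.

Apply L'Hôpital's rule: differentiate numerator and denominator separately.
  f(x) = 5·x   ⇒   f'(x) = 5
  g(x) = x + 1   ⇒   g'(x) = 1
  lim(x→∞) f'(x)/g'(x) = lim(x→∞) (5)/(1)
  = 5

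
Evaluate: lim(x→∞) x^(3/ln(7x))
This is an exponential indeterminate form.

For exponential indeterminate forms, take the natural log:
  Let L = lim(x→∞) x^(3/ln(7x))
  Then ln(L) = lim(x→∞) [exponent × ln(base)]
  Evaluate using L'Hôpital or standard limits, then exponentiate.
  L = e^(3)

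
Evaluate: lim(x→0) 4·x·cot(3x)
This is a 0·∞ indeterminate form.

Rewrite 0·∞ as a quotient (0/0 or ∞/∞ form), then apply L'Hôpital's rule:
  lim(x→0) 4·x·cot(3x) = 4/3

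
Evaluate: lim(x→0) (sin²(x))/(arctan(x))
This is a 0/0 indeterminate form.

Apply L'Hôpital's rule: differentiate numerator and denominator separately.
  f(x) = sin(x)^2   ⇒   f'(x) = 2·sin(x)·cos(x)
  g(x) = atan(x)   ⇒   g'(x) = 1/(x^2 + 1)
  lim(x→0) f'(x)/g'(x) = lim(x→0) (2·sin(x)·cos(x))/(1/(x^2 + 1))
  = 0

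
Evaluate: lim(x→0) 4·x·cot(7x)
This is a 0·∞ indeterminate form.

Rewrite 0·∞ as a quotient (0/0 or ∞/∞ form), then apply L'Hôpital's rule:
  lim(x→0) 4·x·cot(7x) = 4/7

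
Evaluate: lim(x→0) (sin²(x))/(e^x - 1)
This is a 0/0 indeterminate form.

Apply L'Hôpital's rule: differentiate numerator and denominator separately.
  f(x) = sin(x)^2   ⇒   f'(x) = 2·sin(x)·cos(x)
  g(x) = e^(x) - 1   ⇒   g'(x) = e^(x)
  lim(x→0) f'(x)/g'(x) = lim(x→0) (2·sin(x)·cos(x))/(e^(x))
  = 0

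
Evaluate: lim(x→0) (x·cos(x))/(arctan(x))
This is a 0/0 indeterminate form.

Apply L'Hôpital's rule: differentiate numerator and denominator separately.
  f(x) = x·cos(x)   ⇒   f'(x) = -x·sin(x) + cos(x)
  g(x) = atan(x)   ⇒   g'(x) = 1/(x^2 + 1)
  lim(x→0) f'(x)/g'(x) = lim(x→0) (-x·sin(x) + cos(x))/(1/(x^2 + 1))
  = 1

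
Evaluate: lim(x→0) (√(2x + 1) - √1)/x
This is a standard limit.

Factor or rationalize the expression:
  lim(x→0) (√(2x + 1) - √1)/x = 1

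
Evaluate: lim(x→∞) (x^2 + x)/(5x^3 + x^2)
This is an ∞/∞ indeterminate form.

Apply L'Hôpital's rule: differentiate numerator and denominator separately.
  f(x) = x^2 + x   ⇒   f'(x) = 2·x + 1
  g(x) = 5·x^3 + x^2   ⇒   g'(x) = 15·x^2 + 2·x
  lim(x→∞) f'(x)/g'(x) = lim(x→∞) (2·x + 1)/(15·x^2 + 2·x)
  = 0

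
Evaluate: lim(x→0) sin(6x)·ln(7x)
This is a 0·∞ indeterminate form.

Rewrite 0·∞ as a quotient (0/0 or ∞/∞ form), then apply L'Hôpital's rule:
  lim(x→0) sin(6x)·ln(7x) = 0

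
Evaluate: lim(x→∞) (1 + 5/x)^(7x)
This is an exponential indeterminate form.

For exponential indeterminate forms, take the natural log:
  Let L = lim(x→∞) (1 + 5/x)^(7x)
  Then ln(L) = lim(x→∞) [exponent × ln(base)]
  Evaluate using L'Hôpital or standard limits, then exponentiate.
  L = e^(35)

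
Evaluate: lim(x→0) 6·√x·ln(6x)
This is a 0·∞ indeterminate form.

Rewrite 0·∞ as a quotient (0/0 or ∞/∞ form), then apply L'Hôpital's rule:
  lim(x→0) 6·√x·ln(6x) = 0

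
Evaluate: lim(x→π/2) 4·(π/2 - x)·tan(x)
This is a 0·∞ indeterminate form.

Rewrite 0·∞ as a quotient (0/0 or ∞/∞ form), then apply L'Hôpital's rule:
  lim(x→π/2) 4·(π/2 - x)·tan(x) = 4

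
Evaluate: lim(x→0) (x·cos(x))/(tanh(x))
This is a 0/0 indeterminate form.

Apply L'Hôpital's rule: differentiate numerator and denominator separately.
  f(x) = x·cos(x)   ⇒   f'(x) = -x·sin(x) + cos(x)
  g(x) = tanh(x)   ⇒   g'(x) = 1 - tanh(x)^2
  lim(x→0) f'(x)/g'(x) = lim(x→0) (-x·sin(x) + cos(x))/(1 - tanh(x)^2)
  = 1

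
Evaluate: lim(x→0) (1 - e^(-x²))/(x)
This is a 0/0 indeterminate form.

Apply L'Hôpital's rule: differentiate numerator and denominator separately.
  f(x) = 1 - e^(-x^2)   ⇒   f'(x) = 2·x·e^(-x^2)
  g(x) = x   ⇒   g'(x) = 1
  lim(x→0) f'(x)/g'(x) = lim(x→0) (2·x·e^(-x^2))/(1)
  = 0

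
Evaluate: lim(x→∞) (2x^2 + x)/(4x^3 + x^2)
This is an ∞/∞ indeterminate form.

Apply L'Hôpital's rule: differentiate numerator and denominator separately.
  f(x) = 2·x^2 + x   ⇒   f'(x) = 4·x + 1
  g(x) = 4·x^3 + x^2   ⇒   g'(x) = 12·x^2 + 2·x
  lim(x→∞) f'(x)/g'(x) = lim(x→∞) (4·x + 1)/(12·x^2 + 2·x)
  = 0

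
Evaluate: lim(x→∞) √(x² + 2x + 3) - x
This is an ∞-∞ indeterminate form.

Combine fractions or rationalize to convert ∞-∞ to 0/0 form:
  lim(x→∞) √(x² + 2x + 3) - x = 1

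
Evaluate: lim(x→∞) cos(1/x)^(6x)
This is an exponential indeterminate form.

For exponential indeterminate forms, take the natural log:
  Let L = lim(x→∞) cos(1/x)^(6x)
  Then ln(L) = lim(x→∞) [exponent × ln(base)]
  Evaluate using L'Hôpital or standard limits, then exponentiate.
  L = 1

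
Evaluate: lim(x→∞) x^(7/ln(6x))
This is an exponential indeterminate form.

For exponential indeterminate forms, take the natural log:
  Let L = lim(x→∞) x^(7/ln(6x))
  Then ln(L) = lim(x→∞) [exponent × ln(base)]
  Evaluate using L'Hôpital or standard limits, then exponentiate.
  L = e^(7)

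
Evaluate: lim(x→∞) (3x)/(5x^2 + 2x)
This is an ∞/∞ indeterminate form.

Apply L'Hôpital's rule: differentiate numerator and denominator separately.
  f(x) = 3·x   ⇒   f'(x) = 3
  g(x) = 5·x^2 + 2·x   ⇒   g'(x) = 10·x + 2
  lim(x→∞) f'(x)/g'(x) = lim(x→∞) (3)/(10·x + 2)
  = 0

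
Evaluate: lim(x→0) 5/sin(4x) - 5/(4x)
This is an ∞-∞ indeterminate form.

Combine fractions or rationalize to convert ∞-∞ to 0/0 form:
  lim(x→0) 5/sin(4x) - 5/(4x) = 0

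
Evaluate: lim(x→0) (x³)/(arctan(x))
This is a 0/0 indeterminate form.

Apply L'Hôpital's rule: differentiate numerator and denominator separately.
  f(x) = x^3   ⇒   f'(x) = 3·x^2
  g(x) = atan(x)   ⇒   g'(x) = 1/(x^2 + 1)
  lim(x→0) f'(x)/g'(x) = lim(x→0) (3·x^2)/(1/(x^2 + 1))
  = 0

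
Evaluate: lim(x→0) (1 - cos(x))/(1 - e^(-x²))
This is a 0/0 indeterminate form.

Apply L'Hôpital's rule: differentiate numerator and denominator separately.
  f(x) = 1 - cos(x)   ⇒   f'(x) = sin(x)
  g(x) = 1 - e^(-x^2)   ⇒   g'(x) = 2·x·e^(-x^2)
  lim(x→0) f'(x)/g'(x) = lim(x→0) (sin(x))/(2·x·e^(-x^2))
  = 1/2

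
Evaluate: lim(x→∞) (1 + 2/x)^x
This is an exponential indeterminate form.

For exponential indeterminate forms, take the natural log:
  Let L = lim(x→∞) (1 + 2/x)^x
  Then ln(L) = lim(x→∞) [exponent × ln(base)]
  Evaluate using L'Hôpital or standard limits, then exponentiate.
  L = e²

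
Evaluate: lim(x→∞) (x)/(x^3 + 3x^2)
This is an ∞/∞ indeterminate form.

Apply L'Hôpital's rule: differentiate numerator and denominator separately.
  f(x) = x   ⇒   f'(x) = 1
  g(x) = x^3 + 3·x^2   ⇒   g'(x) = 3·x^2 + 6·x
  lim(x→∞) f'(x)/g'(x) = lim(x→∞) (1)/(3·x^2 + 6·x)
  = 0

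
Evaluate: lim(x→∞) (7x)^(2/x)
This is an exponential indeterminate form.

For exponential indeterminate forms, take the natural log:
  Let L = lim(x→∞) (7x)^(2/x)
  Then ln(L) = lim(x→∞) [exponent × ln(base)]
  Evaluate using L'Hôpital or standard limits, then exponentiate.
  L = 1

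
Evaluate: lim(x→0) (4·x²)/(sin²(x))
This is a 0/0 indeterminate form.

Apply L'Hôpital's rule: differentiate numerator and denominator separately.
  f(x) = 4·x^2   ⇒   f'(x) = 8·x
  g(x) = sin(x)^2   ⇒   g'(x) = 2·sin(x)·cos(x)
  lim(x→0) f'(x)/g'(x) = lim(x→0) (8·x)/(2·sin(x)·cos(x))
  = 4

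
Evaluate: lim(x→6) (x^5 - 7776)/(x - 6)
This is a standard limit.

Factor or rationalize the expression:
  lim(x→6) (x^5 - 7776)/(x - 6) = 6480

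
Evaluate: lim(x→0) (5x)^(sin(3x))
This is an exponential indeterminate form.

For exponential indeterminate forms, take the natural log:
  Let L = lim(x→0) (5x)^(sin(3x))
  Then ln(L) = lim(x→0) [exponent × ln(base)]
  Evaluate using L'Hôpital or standard limits, then exponentiate.
  L = 1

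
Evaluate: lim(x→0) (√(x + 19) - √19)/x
This is a standard limit.

Factor or rationalize the expression:
  lim(x→0) (√(x + 19) - √19)/x = sqrt(19)/38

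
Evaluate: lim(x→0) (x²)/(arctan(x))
This is a 0/0 indeterminate form.

Apply L'Hôpital's rule: differentiate numerator and denominator separately.
  f(x) = x^2   ⇒   f'(x) = 2·x
  g(x) = atan(x)   ⇒   g'(x) = 1/(x^2 + 1)
  lim(x→0) f'(x)/g'(x) = lim(x→0) (2·x)/(1/(x^2 + 1))
  = 0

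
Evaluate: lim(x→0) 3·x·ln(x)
This is a 0·∞ indeterminate form.

Rewrite 0·∞ as a quotient (0/0 or ∞/∞ form), then apply L'Hôpital's rule:
  lim(x→0) 3·x·ln(x) = 0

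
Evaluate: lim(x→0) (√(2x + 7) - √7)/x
This is a standard limit.

Factor or rationalize the expression:
  lim(x→0) (√(2x + 7) - √7)/x = sqrt(7)/7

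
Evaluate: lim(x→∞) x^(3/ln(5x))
This is an exponential indeterminate form.

For exponential indeterminate forms, take the natural log:
  Let L = lim(x→∞) x^(3/ln(5x))
  Then ln(L) = lim(x→∞) [exponent × ln(base)]
  Evaluate using L'Hôpital or standard limits, then exponentiate.
  L = e^(3)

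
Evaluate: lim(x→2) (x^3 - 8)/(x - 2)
This is a standard limit.

Factor or rationalize the expression:
  lim(x→2) (x^3 - 8)/(x - 2) = 12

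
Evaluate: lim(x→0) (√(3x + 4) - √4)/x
This is a standard limit.

Factor or rationalize the expression:
  lim(x→0) (√(3x + 4) - √4)/x = 3/4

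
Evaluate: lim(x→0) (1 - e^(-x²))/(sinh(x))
This is a 0/0 indeterminate form.

Apply L'Hôpital's rule: differentiate numerator and denominator separately.
  f(x) = 1 - e^(-x^2)   ⇒   f'(x) = 2·x·e^(-x^2)
  g(x) = sinh(x)   ⇒   g'(x) = cosh(x)
  lim(x→0) f'(x)/g'(x) = lim(x→0) (2·x·e^(-x^2))/(cosh(x))
  = 0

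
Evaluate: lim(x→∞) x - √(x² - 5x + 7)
This is an ∞-∞ indeterminate form.

Combine fractions or rationalize to convert ∞-∞ to 0/0 form:
  lim(x→∞) x - √(x² - 5x + 7) = 5/2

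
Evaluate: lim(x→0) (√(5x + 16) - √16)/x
This is a standard limit.

Factor or rationalize the expression:
  lim(x→0) (√(5x + 16) - √16)/x = 5/8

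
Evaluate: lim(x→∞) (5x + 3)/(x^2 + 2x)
This is an ∞/∞ indeterminate form.

Apply L'Hôpital's rule: differentiate numerator and denominator separately.
  f(x) = 5·x + 3   ⇒   f'(x) = 5
  g(x) = x^2 + 2·x   ⇒   g'(x) = 2·x + 2
  lim(x→∞) f'(x)/g'(x) = lim(x→∞) (5)/(2·x + 2)
  = 0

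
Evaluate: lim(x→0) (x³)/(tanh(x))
This is a 0/0 indeterminate form.

Apply L'Hôpital's rule: differentiate numerator and denominator separately.
  f(x) = x^3   ⇒   f'(x) = 3·x^2
  g(x) = tanh(x)   ⇒   g'(x) = 1 - tanh(x)^2
  lim(x→0) f'(x)/g'(x) = lim(x→0) (3·x^2)/(1 - tanh(x)^2)
  = 0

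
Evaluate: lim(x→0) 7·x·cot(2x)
This is a 0·∞ indeterminate form.

Rewrite 0·∞ as a quotient (0/0 or ∞/∞ form), then apply L'Hôpital's rule:
  lim(x→0) 7·x·cot(2x) = 7/2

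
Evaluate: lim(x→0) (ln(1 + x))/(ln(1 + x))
This is a 0/0 indeterminate form.

Apply L'Hôpital's rule: differentiate numerator and denominator separately.
  f(x) = ln(x + 1)   ⇒   f'(x) = 1/(x + 1)
  g(x) = ln(x + 1)   ⇒   g'(x) = 1/(x + 1)
  lim(x→0) f'(x)/g'(x) = lim(x→0) (1/(x + 1))/(1/(x + 1))
  = 1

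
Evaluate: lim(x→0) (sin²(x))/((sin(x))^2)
This is a 0/0 indeterminate form.

Apply L'Hôpital's rule: differentiate numerator and denominator separately.
  f(x) = sin(x)^2   ⇒   f'(x) = 2·sin(x)·cos(x)
  g(x) = sin(x)^2   ⇒   g'(x) = 2·sin(x)·cos(x)
  lim(x→0) f'(x)/g'(x) = lim(x→0) (2·sin(x)·cos(x))/(2·sin(x)·cos(x))
  = 1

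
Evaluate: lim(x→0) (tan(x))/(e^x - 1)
This is a 0/0 indeterminate form.

Apply L'Hôpital's rule: differentiate numerator and denominator separately.
  f(x) = tan(x)   ⇒   f'(x) = tan(x)^2 + 1
  g(x) = e^(x) - 1   ⇒   g'(x) = e^(x)
  lim(x→0) f'(x)/g'(x) = lim(x→0) (tan(x)^2 + 1)/(e^(x))
  = 1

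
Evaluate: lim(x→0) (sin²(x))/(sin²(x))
This is a 0/0 indeterminate form.

Apply L'Hôpital's rule: differentiate numerator and denominator separately.
  f(x) = sin(x)^2   ⇒   f'(x) = 2·sin(x)·cos(x)
  g(x) = sin(x)^2   ⇒   g'(x) = 2·sin(x)·cos(x)
  lim(x→0) f'(x)/g'(x) = lim(x→0) (2·sin(x)·cos(x))/(2·sin(x)·cos(x))
  = 1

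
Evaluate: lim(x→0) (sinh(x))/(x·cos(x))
This is a 0/0 indeterminate form.

Apply L'Hôpital's rule: differentiate numerator and denominator separately.
  f(x) = sinh(x)   ⇒   f'(x) = cosh(x)
  g(x) = x·cos(x)   ⇒   g'(x) = -x·sin(x) + cos(x)
  lim(x→0) f'(x)/g'(x) = lim(x→0) (cosh(x))/(-x·sin(x) + cos(x))
  = 1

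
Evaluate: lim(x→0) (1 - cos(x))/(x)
This is a 0/0 indeterminate form.

Apply L'Hôpital's rule: differentiate numerator and denominator separately.
  f(x) = 1 - cos(x)   ⇒   f'(x) = sin(x)
  g(x) = x   ⇒   g'(x) = 1
  lim(x→0) f'(x)/g'(x) = lim(x→0) (sin(x))/(1)
  = 0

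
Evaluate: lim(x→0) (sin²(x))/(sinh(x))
This is a 0/0 indeterminate form.

Apply L'Hôpital's rule: differentiate numerator and denominator separately.
  f(x) = sin(x)^2   ⇒   f'(x) = 2·sin(x)·cos(x)
  g(x) = sinh(x)   ⇒   g'(x) = cosh(x)
  lim(x→0) f'(x)/g'(x) = lim(x→0) (2·sin(x)·cos(x))/(cosh(x))
  = 0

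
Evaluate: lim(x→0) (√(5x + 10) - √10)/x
This is a standard limit.

Factor or rationalize the expression:
  lim(x→0) (√(5x + 10) - √10)/x = sqrt(10)/4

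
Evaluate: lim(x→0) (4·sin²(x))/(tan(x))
This is a 0/0 indeterminate form.

Apply L'Hôpital's rule: differentiate numerator and denominator separately.
  f(x) = 4·sin(x)^2   ⇒   f'(x) = 8·sin(x)·cos(x)
  g(x) = tan(x)   ⇒   g'(x) = tan(x)^2 + 1
  lim(x→0) f'(x)/g'(x) = lim(x→0) (8·sin(x)·cos(x))/(tan(x)^2 + 1)
  = 0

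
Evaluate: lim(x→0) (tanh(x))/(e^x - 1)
This is a 0/0 indeterminate form.

Apply L'Hôpital's rule: differentiate numerator and denominator separately.
  f(x) = tanh(x)   ⇒   f'(x) = 1 - tanh(x)^2
  g(x) = e^(x) - 1   ⇒   g'(x) = e^(x)
  lim(x→0) f'(x)/g'(x) = lim(x→0) (1 - tanh(x)^2)/(e^(x))
  = 1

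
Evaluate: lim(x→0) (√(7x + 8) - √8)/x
This is a standard limit.

Factor or rationalize the expression:
  lim(x→0) (√(7x + 8) - √8)/x = 7·sqrt(2)/8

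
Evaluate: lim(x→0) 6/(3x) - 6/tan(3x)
This is an ∞-∞ indeterminate form.

Combine fractions or rationalize to convert ∞-∞ to 0/0 form:
  lim(x→0) 6/(3x) - 6/tan(3x) = 0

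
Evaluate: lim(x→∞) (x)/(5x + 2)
This is an ∞/∞ indeterminate form.

Apply L'Hôpital's rule: differentiate numerator and denominator separately.
  f(x) = x   ⇒   f'(x) = 1
  g(x) = 5·x + 2   ⇒   g'(x) = 5
  lim(x→∞) f'(x)/g'(x) = lim(x→∞) (1)/(5)
  = 1/5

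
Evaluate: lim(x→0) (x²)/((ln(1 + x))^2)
This is a 0/0 indeterminate form.

Apply L'Hôpital's rule: differentiate numerator and denominator separately.
  f(x) = x^2   ⇒   f'(x) = 2·x
  g(x) = ln(x + 1)^2   ⇒   g'(x) = 2·ln(x + 1)/(x + 1)
  lim(x→0) f'(x)/g'(x) = lim(x→0) (2·x)/(2·ln(x + 1)/(x + 1))
  = 1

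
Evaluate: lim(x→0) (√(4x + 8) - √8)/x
This is a standard limit.

Factor or rationalize the expression:
  lim(x→0) (√(4x + 8) - √8)/x = sqrt(2)/2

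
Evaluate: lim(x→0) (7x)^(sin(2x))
This is an exponential indeterminate form.

For exponential indeterminate forms, take the natural log:
  Let L = lim(x→0) (7x)^(sin(2x))
  Then ln(L) = lim(x→0) [exponent × ln(base)]
  Evaluate using L'Hôpital or standard limits, then exponentiate.
  L = 1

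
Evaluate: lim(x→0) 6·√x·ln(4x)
This is a 0·∞ indeterminate form.

Rewrite 0·∞ as a quotient (0/0 or ∞/∞ form), then apply L'Hôpital's rule:
  lim(x→0) 6·√x·ln(4x) = 0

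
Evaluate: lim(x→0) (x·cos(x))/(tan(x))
This is a 0/0 indeterminate form.

Apply L'Hôpital's rule: differentiate numerator and denominator separately.
  f(x) = x·cos(x)   ⇒   f'(x) = -x·sin(x) + cos(x)
  g(x) = tan(x)   ⇒   g'(x) = tan(x)^2 + 1
  lim(x→0) f'(x)/g'(x) = lim(x→0) (-x·sin(x) + cos(x))/(tan(x)^2 + 1)
  = 1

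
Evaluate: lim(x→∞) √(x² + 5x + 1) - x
This is an ∞-∞ indeterminate form.

Combine fractions or rationalize to convert ∞-∞ to 0/0 form:
  lim(x→∞) √(x² + 5x + 1) - x = 5/2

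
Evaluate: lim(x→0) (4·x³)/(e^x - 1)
This is a 0/0 indeterminate form.

Apply L'Hôpital's rule: differentiate numerator and denominator separately.
  f(x) = 4·x^3   ⇒   f'(x) = 12·x^2
  g(x) = e^(x) - 1   ⇒   g'(x) = e^(x)
  lim(x→0) f'(x)/g'(x) = lim(x→0) (12·x^2)/(e^(x))
  = 0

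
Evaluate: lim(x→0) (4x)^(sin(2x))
This is an exponential indeterminate form.

For exponential indeterminate forms, take the natural log:
  Let L = lim(x→0) (4x)^(sin(2x))
  Then ln(L) = lim(x→0) [exponent × ln(base)]
  Evaluate using L'Hôpital or standard limits, then exponentiate.
  L = 1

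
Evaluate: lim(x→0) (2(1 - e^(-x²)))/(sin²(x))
This is a 0/0 indeterminate form.

Apply L'Hôpital's rule: differentiate numerator and denominator separately.
  f(x) = 2 - 2·e^(-x^2)   ⇒   f'(x) = 4·x·e^(-x^2)
  g(x) = sin(x)^2   ⇒   g'(x) = 2·sin(x)·cos(x)
  lim(x→0) f'(x)/g'(x) = lim(x→0) (4·x·e^(-x^2))/(2·sin(x)·cos(x))
  = 2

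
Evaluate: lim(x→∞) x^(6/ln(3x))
This is an exponential indeterminate form.

For exponential indeterminate forms, take the natural log:
  Let L = lim(x→∞) x^(6/ln(3x))
  Then ln(L) = lim(x→∞) [exponent × ln(base)]
  Evaluate using L'Hôpital or standard limits, then exponentiate.
  L = e^(6)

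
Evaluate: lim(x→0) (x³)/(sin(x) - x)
This is a 0/0 indeterminate form.

Apply L'Hôpital's rule: differentiate numerator and denominator separately.
  f(x) = x^3   ⇒   f'(x) = 3·x^2
  g(x) = -x + sin(x)   ⇒   g'(x) = cos(x) - 1
  lim(x→0) f'(x)/g'(x) = lim(x→0) (3·x^2)/(cos(x) - 1)
  = -6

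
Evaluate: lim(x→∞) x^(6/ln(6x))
This is an exponential indeterminate form.

For exponential indeterminate forms, take the natural log:
  Let L = lim(x→∞) x^(6/ln(6x))
  Then ln(L) = lim(x→∞) [exponent × ln(base)]
  Evaluate using L'Hôpital or standard limits, then exponentiate.
  L = e^(6)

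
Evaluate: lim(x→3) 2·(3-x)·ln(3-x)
This is a 0·∞ indeterminate form.

Rewrite 0·∞ as a quotient (0/0 or ∞/∞ form), then apply L'Hôpital's rule:
  lim(x→3) 2·(3-x)·ln(3-x) = 0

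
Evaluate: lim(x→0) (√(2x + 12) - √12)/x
This is a standard limit.

Factor or rationalize the expression:
  lim(x→0) (√(2x + 12) - √12)/x = sqrt(3)/6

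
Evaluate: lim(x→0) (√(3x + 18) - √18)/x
This is a standard limit.

Factor or rationalize the expression:
  lim(x→0) (√(3x + 18) - √18)/x = sqrt(2)/4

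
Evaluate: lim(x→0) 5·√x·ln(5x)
This is a 0·∞ indeterminate form.

Rewrite 0·∞ as a quotient (0/0 or ∞/∞ form), then apply L'Hôpital's rule:
  lim(x→0) 5·√x·ln(5x) = 0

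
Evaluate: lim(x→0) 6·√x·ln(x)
This is a 0·∞ indeterminate form.

Rewrite 0·∞ as a quotient (0/0 or ∞/∞ form), then apply L'Hôpital's rule:
  lim(x→0) 6·√x·ln(x) = 0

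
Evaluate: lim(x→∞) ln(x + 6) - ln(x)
This is an ∞-∞ indeterminate form.

Combine fractions or rationalize to convert ∞-∞ to 0/0 form:
  lim(x→∞) ln(x + 6) - ln(x) = 0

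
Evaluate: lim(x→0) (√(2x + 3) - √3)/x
This is a standard limit.

Factor or rationalize the expression:
  lim(x→0) (√(2x + 3) - √3)/x = sqrt(3)/3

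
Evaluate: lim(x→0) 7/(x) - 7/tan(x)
This is an ∞-∞ indeterminate form.

Combine fractions or rationalize to convert ∞-∞ to 0/0 form:
  lim(x→0) 7/(x) - 7/tan(x) = 0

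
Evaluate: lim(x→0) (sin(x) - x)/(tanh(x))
This is a 0/0 indeterminate form.

Apply L'Hôpital's rule: differentiate numerator and denominator separately.
  f(x) = -x + sin(x)   ⇒   f'(x) = cos(x) - 1
  g(x) = tanh(x)   ⇒   g'(x) = 1 - tanh(x)^2
  lim(x→0) f'(x)/g'(x) = lim(x→0) (cos(x) - 1)/(1 - tanh(x)^2)
  = 0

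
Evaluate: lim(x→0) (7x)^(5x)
This is an exponential indeterminate form.

For exponential indeterminate forms, take the natural log:
  Let L = lim(x→0) (7x)^(5x)
  Then ln(L) = lim(x→0) [exponent × ln(base)]
  Evaluate using L'Hôpital or standard limits, then exponentiate.
  L = 1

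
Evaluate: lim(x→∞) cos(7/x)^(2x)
This is an exponential indeterminate form.

For exponential indeterminate forms, take the natural log:
  Let L = lim(x→∞) cos(7/x)^(2x)
  Then ln(L) = lim(x→∞) [exponent × ln(base)]
  Evaluate using L'Hôpital or standard limits, then exponentiate.
  L = 1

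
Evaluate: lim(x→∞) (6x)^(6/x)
This is an exponential indeterminate form.

For exponential indeterminate forms, take the natural log:
  Let L = lim(x→∞) (6x)^(6/x)
  Then ln(L) = lim(x→∞) [exponent × ln(base)]
  Evaluate using L'Hôpital or standard limits, then exponentiate.
  L = 1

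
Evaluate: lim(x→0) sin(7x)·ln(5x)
This is a 0·∞ indeterminate form.

Rewrite 0·∞ as a quotient (0/0 or ∞/∞ form), then apply L'Hôpital's rule:
  lim(x→0) sin(7x)·ln(5x) = 0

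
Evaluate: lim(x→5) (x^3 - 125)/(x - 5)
This is a standard limit.

Factor or rationalize the expression:
  lim(x→5) (x^3 - 125)/(x - 5) = 75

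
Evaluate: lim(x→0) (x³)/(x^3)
This is a 0/0 indeterminate form.

Apply L'Hôpital's rule: differentiate numerator and denominator separately.
  f(x) = x^3   ⇒   f'(x) = 3·x^2
  g(x) = x^3   ⇒   g'(x) = 3·x^2
  lim(x→0) f'(x)/g'(x) = lim(x→0) (3·x^2)/(3·x^2)
  = 1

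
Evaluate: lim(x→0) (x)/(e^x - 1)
This is a 0/0 indeterminate form.

Apply L'Hôpital's rule: differentiate numerator and denominator separately.
  f(x) = x   ⇒   f'(x) = 1
  g(x) = e^(x) - 1   ⇒   g'(x) = e^(x)
  lim(x→0) f'(x)/g'(x) = lim(x→0) (1)/(e^(x))
  = 1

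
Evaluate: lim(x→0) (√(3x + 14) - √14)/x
This is a standard limit.

Factor or rationalize the expression:
  lim(x→0) (√(3x + 14) - √14)/x = 3·sqrt(14)/28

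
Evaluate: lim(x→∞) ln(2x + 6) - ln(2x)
This is an ∞-∞ indeterminate form.

Combine fractions or rationalize to convert ∞-∞ to 0/0 form:
  lim(x→∞) ln(2x + 6) - ln(2x) = 0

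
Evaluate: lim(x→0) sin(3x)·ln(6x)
This is a 0·∞ indeterminate form.

Rewrite 0·∞ as a quotient (0/0 or ∞/∞ form), then apply L'Hôpital's rule:
  lim(x→0) sin(3x)·ln(6x) = 0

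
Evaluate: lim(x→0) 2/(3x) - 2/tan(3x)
This is an ∞-∞ indeterminate form.

Combine fractions or rationalize to convert ∞-∞ to 0/0 form:
  lim(x→0) 2/(3x) - 2/tan(3x) = 0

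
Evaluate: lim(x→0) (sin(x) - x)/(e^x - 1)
This is a 0/0 indeterminate form.

Apply L'Hôpital's rule: differentiate numerator and denominator separately.
  f(x) = -x + sin(x)   ⇒   f'(x) = cos(x) - 1
  g(x) = e^(x) - 1   ⇒   g'(x) = e^(x)
  lim(x→0) f'(x)/g'(x) = lim(x→0) (cos(x) - 1)/(e^(x))
  = 0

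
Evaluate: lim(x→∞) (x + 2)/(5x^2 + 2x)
This is an ∞/∞ indeterminate form.

Apply L'Hôpital's rule: differentiate numerator and denominator separately.
  f(x) = x + 2   ⇒   f'(x) = 1
  g(x) = 5·x^2 + 2·x   ⇒   g'(x) = 10·x + 2
  lim(x→∞) f'(x)/g'(x) = lim(x→∞) (1)/(10·x + 2)
  = 0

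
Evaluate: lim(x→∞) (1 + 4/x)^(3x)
This is an exponential indeterminate form.

For exponential indeterminate forms, take the natural log:
  Let L = lim(x→∞) (1 + 4/x)^(3x)
  Then ln(L) = lim(x→∞) [exponent × ln(base)]
  Evaluate using L'Hôpital or standard limits, then exponentiate.
  L = e^(12)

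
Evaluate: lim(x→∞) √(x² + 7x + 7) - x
This is an ∞-∞ indeterminate form.

Combine fractions or rationalize to convert ∞-∞ to 0/0 form:
  lim(x→∞) √(x² + 7x + 7) - x = 7/2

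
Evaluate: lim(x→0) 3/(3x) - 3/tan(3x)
This is an ∞-∞ indeterminate form.

Combine fractions or rationalize to convert ∞-∞ to 0/0 form:
  lim(x→0) 3/(3x) - 3/tan(3x) = 0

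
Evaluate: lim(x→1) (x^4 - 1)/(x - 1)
This is a standard limit.

Factor or rationalize the expression:
  lim(x→1) (x^4 - 1)/(x - 1) = 4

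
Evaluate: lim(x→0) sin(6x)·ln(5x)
This is a 0·∞ indeterminate form.

Rewrite 0·∞ as a quotient (0/0 or ∞/∞ form), then apply L'Hôpital's rule:
  lim(x→0) sin(6x)·ln(5x) = 0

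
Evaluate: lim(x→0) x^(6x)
This is an exponential indeterminate form.

For exponential indeterminate forms, take the natural log:
  Let L = lim(x→0) x^(6x)
  Then ln(L) = lim(x→0) [exponent × ln(base)]
  Evaluate using L'Hôpital or standard limits, then exponentiate.
  L = 1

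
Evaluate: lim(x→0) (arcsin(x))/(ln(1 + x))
This is a 0/0 indeterminate form.

Apply L'Hôpital's rule: differentiate numerator and denominator separately.
  f(x) = asin(x)   ⇒   f'(x) = 1/sqrt(1 - x^2)
  g(x) = ln(x + 1)   ⇒   g'(x) = 1/(x + 1)
  lim(x→0) f'(x)/g'(x) = lim(x→0) (1/sqrt(1 - x^2))/(1/(x + 1))
  = 1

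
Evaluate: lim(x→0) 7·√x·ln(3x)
This is a 0·∞ indeterminate form.

Rewrite 0·∞ as a quotient (0/0 or ∞/∞ form), then apply L'Hôpital's rule:
  lim(x→0) 7·√x·ln(3x) = 0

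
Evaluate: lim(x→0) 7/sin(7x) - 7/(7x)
This is an ∞-∞ indeterminate form.

Combine fractions or rationalize to convert ∞-∞ to 0/0 form:
  lim(x→0) 7/sin(7x) - 7/(7x) = 0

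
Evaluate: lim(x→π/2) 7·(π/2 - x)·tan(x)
This is a 0·∞ indeterminate form.

Rewrite 0·∞ as a quotient (0/0 or ∞/∞ form), then apply L'Hôpital's rule:
  lim(x→π/2) 7·(π/2 - x)·tan(x) = 7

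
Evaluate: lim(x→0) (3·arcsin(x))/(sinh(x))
This is a 0/0 indeterminate form.

Apply L'Hôpital's rule: differentiate numerator and denominator separately.
  f(x) = 3·asin(x)   ⇒   f'(x) = 3/sqrt(1 - x^2)
  g(x) = sinh(x)   ⇒   g'(x) = cosh(x)
  lim(x→0) f'(x)/g'(x) = lim(x→0) (3/sqrt(1 - x^2))/(cosh(x))
  = 3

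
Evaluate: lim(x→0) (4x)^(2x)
This is an exponential indeterminate form.

For exponential indeterminate forms, take the natural log:
  Let L = lim(x→0) (4x)^(2x)
  Then ln(L) = lim(x→0) [exponent × ln(base)]
  Evaluate using L'Hôpital or standard limits, then exponentiate.
  L = 1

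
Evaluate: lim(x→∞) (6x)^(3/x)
This is an exponential indeterminate form.

For exponential indeterminate forms, take the natural log:
  Let L = lim(x→∞) (6x)^(3/x)
  Then ln(L) = lim(x→∞) [exponent × ln(base)]
  Evaluate using L'Hôpital or standard limits, then exponentiate.
  L = 1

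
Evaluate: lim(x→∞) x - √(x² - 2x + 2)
This is an ∞-∞ indeterminate form.

Combine fractions or rationalize to convert ∞-∞ to 0/0 form:
  lim(x→∞) x - √(x² - 2x + 2) = 1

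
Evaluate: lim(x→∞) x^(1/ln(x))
This is an exponential indeterminate form.

For exponential indeterminate forms, take the natural log:
  Let L = lim(x→∞) x^(1/ln(x))
  Then ln(L) = lim(x→∞) [exponent × ln(base)]
  Evaluate using L'Hôpital or standard limits, then exponentiate.
  L = e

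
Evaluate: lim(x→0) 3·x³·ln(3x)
This is a 0·∞ indeterminate form.

Rewrite 0·∞ as a quotient (0/0 or ∞/∞ form), then apply L'Hôpital's rule:
  lim(x→0) 3·x³·ln(3x) = 0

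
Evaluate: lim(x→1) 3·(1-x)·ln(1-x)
This is a 0·∞ indeterminate form.

Rewrite 0·∞ as a quotient (0/0 or ∞/∞ form), then apply L'Hôpital's rule:
  lim(x→1) 3·(1-x)·ln(1-x) = 0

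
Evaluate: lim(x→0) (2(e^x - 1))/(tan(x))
This is a 0/0 indeterminate form.

Apply L'Hôpital's rule: differentiate numerator and denominator separately.
  f(x) = 2·e^(x) - 2   ⇒   f'(x) = 2·e^(x)
  g(x) = tan(x)   ⇒   g'(x) = tan(x)^2 + 1
  lim(x→0) f'(x)/g'(x) = lim(x→0) (2·e^(x))/(tan(x)^2 + 1)
  = 2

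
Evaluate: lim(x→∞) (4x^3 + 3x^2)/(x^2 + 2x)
This is an ∞/∞ indeterminate form.

Apply L'Hôpital's rule: differentiate numerator and denominator separately.
  f(x) = 4·x^3 + 3·x^2   ⇒   f'(x) = 12·x^2 + 6·x
  g(x) = x^2 + 2·x   ⇒   g'(x) = 2·x + 2
  lim(x→∞) f'(x)/g'(x) = lim(x→∞) (12·x^2 + 6·x)/(2·x + 2)
  = ∞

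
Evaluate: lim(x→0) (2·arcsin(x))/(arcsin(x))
This is a 0/0 indeterminate form.

Apply L'Hôpital's rule: differentiate numerator and denominator separately.
  f(x) = 2·asin(x)   ⇒   f'(x) = 2/sqrt(1 - x^2)
  g(x) = asin(x)   ⇒   g'(x) = 1/sqrt(1 - x^2)
  lim(x→0) f'(x)/g'(x) = lim(x→0) (2/sqrt(1 - x^2))/(1/sqrt(1 - x^2))
  = 2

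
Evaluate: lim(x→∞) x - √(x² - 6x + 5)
This is an ∞-∞ indeterminate form.

Combine fractions or rationalize to convert ∞-∞ to 0/0 form:
  lim(x→∞) x - √(x² - 6x + 5) = 3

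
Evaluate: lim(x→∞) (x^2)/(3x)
This is an ∞/∞ indeterminate form.

Apply L'Hôpital's rule: differentiate numerator and denominator separately.
  f(x) = x^2   ⇒   f'(x) = 2·x
  g(x) = 3·x   ⇒   g'(x) = 3
  lim(x→∞) f'(x)/g'(x) = lim(x→∞) (2·x)/(3)
  = ∞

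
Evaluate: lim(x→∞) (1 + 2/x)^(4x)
This is an exponential indeterminate form.

For exponential indeterminate forms, take the natural log:
  Let L = lim(x→∞) (1 + 2/x)^(4x)
  Then ln(L) = lim(x→∞) [exponent × ln(base)]
  Evaluate using L'Hôpital or standard limits, then exponentiate.
  L = e^(8)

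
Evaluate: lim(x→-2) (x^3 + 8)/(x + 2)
This is a standard limit.

Factor or rationalize the expression:
  lim(x→-2) (x^3 + 8)/(x + 2) = 12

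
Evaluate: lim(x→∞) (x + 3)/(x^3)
This is an ∞/∞ indeterminate form.

Apply L'Hôpital's rule: differentiate numerator and denominator separately.
  f(x) = x + 3   ⇒   f'(x) = 1
  g(x) = x^3   ⇒   g'(x) = 3·x^2
  lim(x→∞) f'(x)/g'(x) = lim(x→∞) (1)/(3·x^2)
  = 0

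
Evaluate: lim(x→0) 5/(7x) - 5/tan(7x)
This is an ∞-∞ indeterminate form.

Combine fractions or rationalize to convert ∞-∞ to 0/0 form:
  lim(x→0) 5/(7x) - 5/tan(7x) = 0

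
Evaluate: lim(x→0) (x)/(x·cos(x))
This is a 0/0 indeterminate form.

Apply L'Hôpital's rule: differentiate numerator and denominator separately.
  f(x) = x   ⇒   f'(x) = 1
  g(x) = x·cos(x)   ⇒   g'(x) = -x·sin(x) + cos(x)
  lim(x→0) f'(x)/g'(x) = lim(x→0) (1)/(-x·sin(x) + cos(x))
  = 1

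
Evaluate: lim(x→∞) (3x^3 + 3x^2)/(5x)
This is an ∞/∞ indeterminate form.

Apply L'Hôpital's rule: differentiate numerator and denominator separately.
  f(x) = 3·x^3 + 3·x^2   ⇒   f'(x) = 9·x^2 + 6·x
  g(x) = 5·x   ⇒   g'(x) = 5
  lim(x→∞) f'(x)/g'(x) = lim(x→∞) (9·x^2 + 6·x)/(5)
  = ∞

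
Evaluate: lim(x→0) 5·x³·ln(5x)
This is a 0·∞ indeterminate form.

Rewrite 0·∞ as a quotient (0/0 or ∞/∞ form), then apply L'Hôpital's rule:
  lim(x→0) 5·x³·ln(5x) = 0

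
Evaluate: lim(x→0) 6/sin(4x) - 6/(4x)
This is an ∞-∞ indeterminate form.

Combine fractions or rationalize to convert ∞-∞ to 0/0 form:
  lim(x→0) 6/sin(4x) - 6/(4x) = 0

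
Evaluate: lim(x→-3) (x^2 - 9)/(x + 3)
This is a standard limit.

Factor or rationalize the expression:
  lim(x→-3) (x^2 - 9)/(x + 3) = -6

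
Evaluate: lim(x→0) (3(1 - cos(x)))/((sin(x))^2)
This is a 0/0 indeterminate form.

Apply L'Hôpital's rule: differentiate numerator and denominator separately.
  f(x) = 3 - 3·cos(x)   ⇒   f'(x) = 3·sin(x)
  g(x) = sin(x)^2   ⇒   g'(x) = 2·sin(x)·cos(x)
  lim(x→0) f'(x)/g'(x) = lim(x→0) (3·sin(x))/(2·sin(x)·cos(x))
  = 3/2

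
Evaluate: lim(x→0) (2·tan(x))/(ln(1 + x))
This is a 0/0 indeterminate form.

Apply L'Hôpital's rule: differentiate numerator and denominator separately.
  f(x) = 2·tan(x)   ⇒   f'(x) = 2·tan(x)^2 + 2
  g(x) = ln(x + 1)   ⇒   g'(x) = 1/(x + 1)
  lim(x→0) f'(x)/g'(x) = lim(x→0) (2·tan(x)^2 + 2)/(1/(x + 1))
  = 2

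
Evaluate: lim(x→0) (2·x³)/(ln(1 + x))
This is a 0/0 indeterminate form.

Apply L'Hôpital's rule: differentiate numerator and denominator separately.
  f(x) = 2·x^3   ⇒   f'(x) = 6·x^2
  g(x) = ln(x + 1)   ⇒   g'(x) = 1/(x + 1)
  lim(x→0) f'(x)/g'(x) = lim(x→0) (6·x^2)/(1/(x + 1))
  = 0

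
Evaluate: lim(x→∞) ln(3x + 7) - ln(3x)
This is an ∞-∞ indeterminate form.

Combine fractions or rationalize to convert ∞-∞ to 0/0 form:
  lim(x→∞) ln(3x + 7) - ln(3x) = 0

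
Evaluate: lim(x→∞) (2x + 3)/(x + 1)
This is an ∞/∞ indeterminate form.

Apply L'Hôpital's rule: differentiate numerator and denominator separately.
  f(x) = 2·x + 3   ⇒   f'(x) = 2
  g(x) = x + 1   ⇒   g'(x) = 1
  lim(x→∞) f'(x)/g'(x) = lim(x→∞) (2)/(1)
  = 2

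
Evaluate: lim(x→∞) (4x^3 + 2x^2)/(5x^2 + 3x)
This is an ∞/∞ indeterminate form.

Apply L'Hôpital's rule: differentiate numerator and denominator separately.
  f(x) = 4·x^3 + 2·x^2   ⇒   f'(x) = 12·x^2 + 4·x
  g(x) = 5·x^2 + 3·x   ⇒   g'(x) = 10·x + 3
  lim(x→∞) f'(x)/g'(x) = lim(x→∞) (12·x^2 + 4·x)/(10·x + 3)
  = ∞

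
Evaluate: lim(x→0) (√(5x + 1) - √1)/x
This is a standard limit.

Factor or rationalize the expression:
  lim(x→0) (√(5x + 1) - √1)/x = 5/2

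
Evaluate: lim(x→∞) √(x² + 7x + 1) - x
This is an ∞-∞ indeterminate form.

Combine fractions or rationalize to convert ∞-∞ to 0/0 form:
  lim(x→∞) √(x² + 7x + 1) - x = 7/2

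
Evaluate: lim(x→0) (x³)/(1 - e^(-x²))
This is a 0/0 indeterminate form.

Apply L'Hôpital's rule: differentiate numerator and denominator separately.
  f(x) = x^3   ⇒   f'(x) = 3·x^2
  g(x) = 1 - e^(-x^2)   ⇒   g'(x) = 2·x·e^(-x^2)
  lim(x→0) f'(x)/g'(x) = lim(x→0) (3·x^2)/(2·x·e^(-x^2))
  = 0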